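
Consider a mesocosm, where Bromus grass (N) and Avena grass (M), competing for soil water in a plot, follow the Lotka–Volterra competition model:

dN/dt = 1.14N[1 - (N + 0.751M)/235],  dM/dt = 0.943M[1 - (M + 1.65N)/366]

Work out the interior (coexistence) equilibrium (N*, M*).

N* ≈ 167, M* ≈ 90.9

Setting both brackets to zero gives the nullclines N + 0.751M = 235 and 1.65N + M = 366.
Substituting M = 366 - 1.65N into the first: N(1 - 0.751·1.65) = 235 - 0.751·366.
So N* = -39.9/-0.239 = 167, and then M* = 366 - 1.65·167 = 90.9.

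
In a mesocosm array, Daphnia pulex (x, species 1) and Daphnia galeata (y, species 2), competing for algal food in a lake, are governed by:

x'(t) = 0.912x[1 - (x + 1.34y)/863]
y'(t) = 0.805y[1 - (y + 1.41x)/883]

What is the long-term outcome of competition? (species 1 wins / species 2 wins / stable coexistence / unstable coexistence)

Compare the nullcline intercepts: K1/α12 = 863/1.34 = 644 < K2 = 883; K2/α21 = 883/1.41 = 626 < K1 = 863.
Since both are reversed, neither can invade when rare; the interior point is a saddle.

unstable coexistence (outcome depends on initial conditions)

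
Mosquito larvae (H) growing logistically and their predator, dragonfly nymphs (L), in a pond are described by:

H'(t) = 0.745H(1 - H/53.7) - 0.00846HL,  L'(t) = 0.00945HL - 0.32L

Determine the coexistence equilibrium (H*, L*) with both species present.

From dL/dt = 0 with L > 0: 0.00945H* = 0.32, so H* = 33.9.
Substitute into dH/dt = 0: 0.745(1 - 33.9/53.7) = 0.00846L*.
The bracket is 0.369, giving L* = 0.275/0.00846 = 32.5.

H* ≈ 33.9, L* ≈ 32.5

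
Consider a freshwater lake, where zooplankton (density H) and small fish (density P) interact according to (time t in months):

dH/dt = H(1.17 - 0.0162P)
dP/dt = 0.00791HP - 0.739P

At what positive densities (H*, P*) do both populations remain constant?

H* ≈ 93.4, P* ≈ 72.2

Set dP/dt = 0 with P > 0: 0.00791H - 0.739 = 0, so H* = 0.739/0.00791 = 93.4.
Set dH/dt = 0 with H > 0: 1.17 - 0.0162P = 0, so P* = 1.17/0.0162 = 72.2.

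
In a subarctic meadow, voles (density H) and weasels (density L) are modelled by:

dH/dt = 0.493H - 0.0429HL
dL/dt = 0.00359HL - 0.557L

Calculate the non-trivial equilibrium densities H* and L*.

H* ≈ 155, L* ≈ 11.5

Set dL/dt = 0 with L > 0: 0.00359H - 0.557 = 0, so H* = 0.557/0.00359 = 155.
Set dH/dt = 0 with H > 0: 0.493 - 0.0429L = 0, so L* = 0.493/0.0429 = 11.5.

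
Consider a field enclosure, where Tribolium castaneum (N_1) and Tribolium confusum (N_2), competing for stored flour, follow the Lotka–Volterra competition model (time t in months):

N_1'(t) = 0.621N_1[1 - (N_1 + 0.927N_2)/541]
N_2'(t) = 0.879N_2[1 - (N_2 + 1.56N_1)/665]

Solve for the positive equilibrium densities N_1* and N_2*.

N_1* ≈ 169, N_2* ≈ 401

Setting both brackets to zero gives the nullclines N_1 + 0.927N_2 = 541 and 1.56N_1 + N_2 = 665.
Substituting N_2 = 665 - 1.56N_1 into the first: N_1(1 - 0.927·1.56) = 541 - 0.927·665.
So N_1* = -75.5/-0.446 = 169, and then N_2* = 665 - 1.56·169 = 401.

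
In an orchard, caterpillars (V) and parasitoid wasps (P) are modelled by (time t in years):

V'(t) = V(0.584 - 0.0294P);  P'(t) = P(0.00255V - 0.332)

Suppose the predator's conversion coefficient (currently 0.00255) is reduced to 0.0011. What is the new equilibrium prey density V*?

At the interior fixed point, setting dP/dt = 0 with P > 0 fixes V* = (predator death rate)/(VP coefficient) — independent of the other coefficients.
With the change, V* = 0.332/0.0011 = 302; it rises from 130.

V* ≈ 302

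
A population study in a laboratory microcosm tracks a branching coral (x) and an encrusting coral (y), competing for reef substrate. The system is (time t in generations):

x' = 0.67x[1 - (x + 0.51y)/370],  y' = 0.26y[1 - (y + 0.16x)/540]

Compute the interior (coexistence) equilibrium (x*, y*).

Setting both brackets to zero gives the nullclines x + 0.51y = 370 and 0.16x + y = 540.
Substituting y = 540 - 0.16x into the first: x(1 - 0.51·0.16) = 370 - 0.51·540.
So x* = 94.6/0.918 = 103, and then y* = 540 - 0.16·103 = 524.

x* ≈ 103, y* ≈ 524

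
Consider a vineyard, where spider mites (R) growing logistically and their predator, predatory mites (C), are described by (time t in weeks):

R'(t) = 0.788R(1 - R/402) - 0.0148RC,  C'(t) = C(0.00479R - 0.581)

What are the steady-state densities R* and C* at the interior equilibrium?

From dC/dt = 0 with C > 0: 0.00479R* = 0.581, so R* = 121.
Substitute into dR/dt = 0: 0.788(1 - 121/402) = 0.0148C*.
The bracket is 0.698, giving C* = 0.55/0.0148 = 37.2.

R* ≈ 121, C* ≈ 37.2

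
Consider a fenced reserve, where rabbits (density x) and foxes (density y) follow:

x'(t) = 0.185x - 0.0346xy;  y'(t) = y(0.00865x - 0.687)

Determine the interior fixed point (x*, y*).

x* ≈ 79.4, y* ≈ 5.35

Set dy/dt = 0 with y > 0: 0.00865x - 0.687 = 0, so x* = 0.687/0.00865 = 79.4.
Set dx/dt = 0 with x > 0: 0.185 - 0.0346y = 0, so y* = 0.185/0.0346 = 5.35.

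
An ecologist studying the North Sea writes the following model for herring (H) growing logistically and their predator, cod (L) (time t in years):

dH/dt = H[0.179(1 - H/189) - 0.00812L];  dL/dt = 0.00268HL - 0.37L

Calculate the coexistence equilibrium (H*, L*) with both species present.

From dL/dt = 0 with L > 0: 0.00268H* = 0.37, so H* = 138.
Substitute into dH/dt = 0: 0.179(1 - 138/189) = 0.00812L*.
The bracket is 0.27, giving L* = 0.0482/0.00812 = 5.94.

H* ≈ 138, L* ≈ 5.94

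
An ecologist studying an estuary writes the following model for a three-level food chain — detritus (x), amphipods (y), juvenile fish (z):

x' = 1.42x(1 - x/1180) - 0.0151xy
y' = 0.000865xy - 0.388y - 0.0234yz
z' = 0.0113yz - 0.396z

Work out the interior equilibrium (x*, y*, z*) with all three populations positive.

From dz/dt = 0: 0.0113y* = 0.396, so y* = 35.
From dx/dt = 0: 1.42(1 - x*/1180) = 0.0151·35, giving x* = 1180·(1 - 0.373) = 740.
From dy/dt = 0: 0.000865·740 - 0.388 = 0.0234z*, so z* = 0.252/0.0234 = 10.8.

x* ≈ 740, y* ≈ 35, z* ≈ 10.8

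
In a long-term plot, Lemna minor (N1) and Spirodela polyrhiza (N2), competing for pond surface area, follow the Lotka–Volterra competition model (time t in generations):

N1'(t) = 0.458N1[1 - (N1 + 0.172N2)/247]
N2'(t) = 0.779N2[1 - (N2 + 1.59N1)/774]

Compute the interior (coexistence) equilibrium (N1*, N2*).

Setting both brackets to zero gives the nullclines N1 + 0.172N2 = 247 and 1.59N1 + N2 = 774.
Substituting N2 = 774 - 1.59N1 into the first: N1(1 - 0.172·1.59) = 247 - 0.172·774.
So N1* = 114/0.727 = 157, and then N2* = 774 - 1.59·157 = 525.

N1* ≈ 157, N2* ≈ 525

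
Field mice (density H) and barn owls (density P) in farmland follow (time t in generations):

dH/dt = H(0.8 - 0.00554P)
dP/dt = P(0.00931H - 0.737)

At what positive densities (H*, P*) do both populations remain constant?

H* ≈ 79.2, P* ≈ 144

Set dP/dt = 0 with P > 0: 0.00931H - 0.737 = 0, so H* = 0.737/0.00931 = 79.2.
Set dH/dt = 0 with H > 0: 0.8 - 0.00554P = 0, so P* = 0.8/0.00554 = 144.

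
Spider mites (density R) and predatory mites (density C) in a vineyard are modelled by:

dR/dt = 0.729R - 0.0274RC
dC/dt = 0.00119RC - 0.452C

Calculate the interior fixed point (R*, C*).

R* ≈ 380, C* ≈ 26.6

Set dC/dt = 0 with C > 0: 0.00119R - 0.452 = 0, so R* = 0.452/0.00119 = 380.
Set dR/dt = 0 with R > 0: 0.729 - 0.0274C = 0, so C* = 0.729/0.0274 = 26.6.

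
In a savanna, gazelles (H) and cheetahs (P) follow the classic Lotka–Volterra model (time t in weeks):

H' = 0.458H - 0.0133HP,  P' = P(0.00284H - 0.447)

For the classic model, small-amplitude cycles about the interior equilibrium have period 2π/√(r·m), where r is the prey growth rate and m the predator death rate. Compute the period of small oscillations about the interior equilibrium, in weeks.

Here r = 0.458 and m = 0.447, so r·m = 0.205.
ω = √0.205 = 0.452 per week, hence T = 2π/ω ≈ 13.9 weeks.

T ≈ 13.9 weeks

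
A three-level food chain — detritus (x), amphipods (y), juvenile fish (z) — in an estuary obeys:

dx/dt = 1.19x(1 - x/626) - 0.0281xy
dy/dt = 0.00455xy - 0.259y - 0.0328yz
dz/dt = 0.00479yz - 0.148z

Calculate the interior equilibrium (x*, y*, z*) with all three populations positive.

From dz/dt = 0: 0.00479y* = 0.148, so y* = 30.9.
From dx/dt = 0: 1.19(1 - x*/626) = 0.0281·30.9, giving x* = 626·(1 - 0.73) = 169.
From dy/dt = 0: 0.00455·169 - 0.259 = 0.0328z*, so z* = 0.511/0.0328 = 15.6.

x* ≈ 169, y* ≈ 30.9, z* ≈ 15.6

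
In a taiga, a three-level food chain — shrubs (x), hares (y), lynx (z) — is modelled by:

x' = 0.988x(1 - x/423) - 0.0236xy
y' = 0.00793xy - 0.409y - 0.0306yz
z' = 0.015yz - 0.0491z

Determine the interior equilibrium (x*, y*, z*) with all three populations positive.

x* ≈ 390, y* ≈ 3.27, z* ≈ 87.7

From dz/dt = 0: 0.015y* = 0.0491, so y* = 3.27.
From dx/dt = 0: 0.988(1 - x*/423) = 0.0236·3.27, giving x* = 423·(1 - 0.0782) = 390.
From dy/dt = 0: 0.00793·390 - 0.409 = 0.0306z*, so z* = 2.68/0.0306 = 87.7.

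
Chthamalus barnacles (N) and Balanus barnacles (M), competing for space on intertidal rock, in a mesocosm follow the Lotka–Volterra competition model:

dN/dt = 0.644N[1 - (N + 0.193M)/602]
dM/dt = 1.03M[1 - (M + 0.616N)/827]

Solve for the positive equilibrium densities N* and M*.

N* ≈ 502, M* ≈ 518

Setting both brackets to zero gives the nullclines N + 0.193M = 602 and 0.616N + M = 827.
Substituting M = 827 - 0.616N into the first: N(1 - 0.193·0.616) = 602 - 0.193·827.
So N* = 442/0.881 = 502, and then M* = 827 - 0.616·502 = 518.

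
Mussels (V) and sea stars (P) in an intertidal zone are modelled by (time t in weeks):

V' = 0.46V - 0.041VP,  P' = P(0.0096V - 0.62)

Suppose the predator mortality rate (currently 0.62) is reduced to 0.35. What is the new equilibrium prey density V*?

V* ≈ 36.5

At the interior fixed point, setting dP/dt = 0 with P > 0 fixes V* = (predator death rate)/(VP coefficient) — independent of the other coefficients.
With the change, V* = 0.35/0.0096 = 36.5; it falls from 64.6.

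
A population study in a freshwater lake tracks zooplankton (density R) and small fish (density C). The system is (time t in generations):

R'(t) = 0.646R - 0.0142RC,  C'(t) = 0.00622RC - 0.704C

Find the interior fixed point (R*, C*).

Set dC/dt = 0 with C > 0: 0.00622R - 0.704 = 0, so R* = 0.704/0.00622 = 113.
Set dR/dt = 0 with R > 0: 0.646 - 0.0142C = 0, so C* = 0.646/0.0142 = 45.5.

R* ≈ 113, C* ≈ 45.5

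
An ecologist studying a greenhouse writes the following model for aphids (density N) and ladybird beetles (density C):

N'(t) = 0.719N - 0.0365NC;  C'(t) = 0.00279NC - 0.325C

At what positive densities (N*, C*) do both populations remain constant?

Set dC/dt = 0 with C > 0: 0.00279N - 0.325 = 0, so N* = 0.325/0.00279 = 116.
Set dN/dt = 0 with N > 0: 0.719 - 0.0365C = 0, so C* = 0.719/0.0365 = 19.7.

N* ≈ 116, C* ≈ 19.7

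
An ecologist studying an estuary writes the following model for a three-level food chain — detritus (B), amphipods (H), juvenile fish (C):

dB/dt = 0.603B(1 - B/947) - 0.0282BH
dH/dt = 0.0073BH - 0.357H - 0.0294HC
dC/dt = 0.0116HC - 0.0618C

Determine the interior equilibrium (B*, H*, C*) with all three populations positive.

From dC/dt = 0: 0.0116H* = 0.0618, so H* = 5.33.
From dB/dt = 0: 0.603(1 - B*/947) = 0.0282·5.33, giving B* = 947·(1 - 0.249) = 711.
From dH/dt = 0: 0.0073·711 - 0.357 = 0.0294C*, so C* = 4.83/0.0294 = 164.

B* ≈ 711, H* ≈ 5.33, C* ≈ 164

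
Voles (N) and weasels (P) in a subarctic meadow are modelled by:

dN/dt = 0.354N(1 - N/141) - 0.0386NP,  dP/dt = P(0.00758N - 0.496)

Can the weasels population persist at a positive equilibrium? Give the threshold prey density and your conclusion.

Threshold N = 65.4; K > 65.4, so yes, the predator persists.

The predator equation gives dP/dt > 0 only when N > 0.496/0.00758 = 65.4.
Without the predator, N → K = 141. Since 141 > 65.4, the predator can invade and persist.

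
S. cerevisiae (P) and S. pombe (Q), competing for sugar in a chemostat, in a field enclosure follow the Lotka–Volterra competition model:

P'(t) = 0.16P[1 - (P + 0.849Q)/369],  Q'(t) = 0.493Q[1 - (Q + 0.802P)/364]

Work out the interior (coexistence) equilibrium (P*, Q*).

P* ≈ 188, Q* ≈ 213

Setting both brackets to zero gives the nullclines P + 0.849Q = 369 and 0.802P + Q = 364.
Substituting Q = 364 - 0.802P into the first: P(1 - 0.849·0.802) = 369 - 0.849·364.
So P* = 60/0.319 = 188, and then Q* = 364 - 0.802·188 = 213.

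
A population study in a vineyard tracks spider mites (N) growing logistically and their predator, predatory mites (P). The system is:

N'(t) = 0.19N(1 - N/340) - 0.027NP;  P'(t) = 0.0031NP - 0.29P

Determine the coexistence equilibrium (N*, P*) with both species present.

From dP/dt = 0 with P > 0: 0.0031N* = 0.29, so N* = 93.5.
Substitute into dN/dt = 0: 0.19(1 - 93.5/340) = 0.027P*.
The bracket is 0.725, giving P* = 0.138/0.027 = 5.1.

N* ≈ 93.5, P* ≈ 5.1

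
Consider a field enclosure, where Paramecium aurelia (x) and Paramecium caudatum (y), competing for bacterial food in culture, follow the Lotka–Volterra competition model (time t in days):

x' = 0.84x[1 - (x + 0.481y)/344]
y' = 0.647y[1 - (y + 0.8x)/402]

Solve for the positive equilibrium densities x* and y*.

Setting both brackets to zero gives the nullclines x + 0.481y = 344 and 0.8x + y = 402.
Substituting y = 402 - 0.8x into the first: x(1 - 0.481·0.8) = 344 - 0.481·402.
So x* = 151/0.615 = 245, and then y* = 402 - 0.8·245 = 206.

x* ≈ 245, y* ≈ 206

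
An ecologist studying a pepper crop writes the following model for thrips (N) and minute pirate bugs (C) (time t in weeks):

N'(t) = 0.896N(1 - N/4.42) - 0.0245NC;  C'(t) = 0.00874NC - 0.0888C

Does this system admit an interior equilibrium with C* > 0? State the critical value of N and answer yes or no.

The predator equation gives dC/dt > 0 only when N > 0.0888/0.00874 = 10.2.
Without the predator, N → K = 4.42. Since 4.42 < 10.2, the predator cannot invade.

Threshold N = 10.2; K < 10.2, so no, the predator goes extinct.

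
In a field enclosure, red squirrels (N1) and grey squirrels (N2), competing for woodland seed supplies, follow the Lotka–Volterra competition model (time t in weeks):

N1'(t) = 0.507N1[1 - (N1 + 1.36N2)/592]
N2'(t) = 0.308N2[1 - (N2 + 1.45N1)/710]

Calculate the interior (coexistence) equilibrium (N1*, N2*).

N1* ≈ 384, N2* ≈ 153

Setting both brackets to zero gives the nullclines N1 + 1.36N2 = 592 and 1.45N1 + N2 = 710.
Substituting N2 = 710 - 1.45N1 into the first: N1(1 - 1.36·1.45) = 592 - 1.36·710.
So N1* = -374/-0.972 = 384, and then N2* = 710 - 1.45·384 = 153.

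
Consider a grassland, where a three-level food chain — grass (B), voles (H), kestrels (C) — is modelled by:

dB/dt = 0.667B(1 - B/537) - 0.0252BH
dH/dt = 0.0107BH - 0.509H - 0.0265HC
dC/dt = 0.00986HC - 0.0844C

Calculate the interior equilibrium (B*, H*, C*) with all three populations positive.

B* ≈ 363, H* ≈ 8.56, C* ≈ 127

From dC/dt = 0: 0.00986H* = 0.0844, so H* = 8.56.
From dB/dt = 0: 0.667(1 - B*/537) = 0.0252·8.56, giving B* = 537·(1 - 0.323) = 363.
From dH/dt = 0: 0.0107·363 - 0.509 = 0.0265C*, so C* = 3.38/0.0265 = 127.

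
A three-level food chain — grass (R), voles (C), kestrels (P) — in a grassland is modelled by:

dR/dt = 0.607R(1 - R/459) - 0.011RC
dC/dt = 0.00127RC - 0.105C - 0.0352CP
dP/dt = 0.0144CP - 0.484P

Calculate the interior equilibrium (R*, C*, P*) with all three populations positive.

From dP/dt = 0: 0.0144C* = 0.484, so C* = 33.6.
From dR/dt = 0: 0.607(1 - R*/459) = 0.011·33.6, giving R* = 459·(1 - 0.609) = 179.
From dC/dt = 0: 0.00127·179 - 0.105 = 0.0352P*, so P* = 0.123/0.0352 = 3.49.

R* ≈ 179, C* ≈ 33.6, P* ≈ 3.49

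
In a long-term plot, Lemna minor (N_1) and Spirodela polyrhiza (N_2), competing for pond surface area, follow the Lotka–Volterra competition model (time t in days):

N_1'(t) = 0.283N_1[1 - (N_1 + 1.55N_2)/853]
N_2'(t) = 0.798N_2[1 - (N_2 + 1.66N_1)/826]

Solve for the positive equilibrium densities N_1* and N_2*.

Setting both brackets to zero gives the nullclines N_1 + 1.55N_2 = 853 and 1.66N_1 + N_2 = 826.
Substituting N_2 = 826 - 1.66N_1 into the first: N_1(1 - 1.55·1.66) = 853 - 1.55·826.
So N_1* = -427/-1.57 = 272, and then N_2* = 826 - 1.66·272 = 375.

N_1* ≈ 272, N_2* ≈ 375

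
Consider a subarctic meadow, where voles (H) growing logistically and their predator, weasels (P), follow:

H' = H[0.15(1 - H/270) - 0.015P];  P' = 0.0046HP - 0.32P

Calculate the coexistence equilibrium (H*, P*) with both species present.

H* ≈ 69.6, P* ≈ 7.42

From dP/dt = 0 with P > 0: 0.0046H* = 0.32, so H* = 69.6.
Substitute into dH/dt = 0: 0.15(1 - 69.6/270) = 0.015P*.
The bracket is 0.742, giving P* = 0.111/0.015 = 7.42.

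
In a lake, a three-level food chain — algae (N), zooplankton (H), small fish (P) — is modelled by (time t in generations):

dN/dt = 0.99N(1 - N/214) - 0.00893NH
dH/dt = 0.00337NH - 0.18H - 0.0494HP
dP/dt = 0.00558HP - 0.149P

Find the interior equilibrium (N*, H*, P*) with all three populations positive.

N* ≈ 162, H* ≈ 26.7, P* ≈ 7.44

From dP/dt = 0: 0.00558H* = 0.149, so H* = 26.7.
From dN/dt = 0: 0.99(1 - N*/214) = 0.00893·26.7, giving N* = 214·(1 - 0.241) = 162.
From dH/dt = 0: 0.00337·162 - 0.18 = 0.0494P*, so P* = 0.367/0.0494 = 7.44.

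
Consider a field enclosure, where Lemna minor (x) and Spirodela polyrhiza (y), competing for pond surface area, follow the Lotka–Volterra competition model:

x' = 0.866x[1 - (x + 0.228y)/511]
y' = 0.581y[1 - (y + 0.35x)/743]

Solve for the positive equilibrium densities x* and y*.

x* ≈ 371, y* ≈ 613

Setting both brackets to zero gives the nullclines x + 0.228y = 511 and 0.35x + y = 743.
Substituting y = 743 - 0.35x into the first: x(1 - 0.228·0.35) = 511 - 0.228·743.
So x* = 342/0.92 = 371, and then y* = 743 - 0.35·371 = 613.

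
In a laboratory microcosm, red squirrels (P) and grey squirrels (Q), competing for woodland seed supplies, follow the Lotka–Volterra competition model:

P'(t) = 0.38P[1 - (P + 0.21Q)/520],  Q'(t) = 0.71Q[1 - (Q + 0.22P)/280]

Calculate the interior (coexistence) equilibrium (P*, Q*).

P* ≈ 484, Q* ≈ 174

Setting both brackets to zero gives the nullclines P + 0.21Q = 520 and 0.22P + Q = 280.
Substituting Q = 280 - 0.22P into the first: P(1 - 0.21·0.22) = 520 - 0.21·280.
So P* = 461/0.954 = 484, and then Q* = 280 - 0.22·484 = 174.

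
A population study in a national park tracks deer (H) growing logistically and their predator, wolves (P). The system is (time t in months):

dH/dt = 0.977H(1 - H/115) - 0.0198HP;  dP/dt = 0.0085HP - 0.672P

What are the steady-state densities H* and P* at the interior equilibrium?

H* ≈ 79.1, P* ≈ 15.4

From dP/dt = 0 with P > 0: 0.0085H* = 0.672, so H* = 79.1.
Substitute into dH/dt = 0: 0.977(1 - 79.1/115) = 0.0198P*.
The bracket is 0.313, giving P* = 0.305/0.0198 = 15.4.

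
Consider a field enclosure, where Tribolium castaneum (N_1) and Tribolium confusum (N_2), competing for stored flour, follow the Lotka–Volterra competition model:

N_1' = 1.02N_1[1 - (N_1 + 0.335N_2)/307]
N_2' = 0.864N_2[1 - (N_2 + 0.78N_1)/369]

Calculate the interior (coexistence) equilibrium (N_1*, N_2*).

N_1* ≈ 248, N_2* ≈ 175

Setting both brackets to zero gives the nullclines N_1 + 0.335N_2 = 307 and 0.78N_1 + N_2 = 369.
Substituting N_2 = 369 - 0.78N_1 into the first: N_1(1 - 0.335·0.78) = 307 - 0.335·369.
So N_1* = 183/0.739 = 248, and then N_2* = 369 - 0.78·248 = 175.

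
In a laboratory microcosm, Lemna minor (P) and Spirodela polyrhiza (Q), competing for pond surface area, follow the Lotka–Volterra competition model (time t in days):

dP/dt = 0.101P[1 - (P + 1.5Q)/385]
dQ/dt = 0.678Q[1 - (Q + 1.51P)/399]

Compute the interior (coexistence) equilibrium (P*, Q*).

P* ≈ 169, Q* ≈ 144

Setting both brackets to zero gives the nullclines P + 1.5Q = 385 and 1.51P + Q = 399.
Substituting Q = 399 - 1.51P into the first: P(1 - 1.5·1.51) = 385 - 1.5·399.
So P* = -214/-1.27 = 169, and then Q* = 399 - 1.51·169 = 144.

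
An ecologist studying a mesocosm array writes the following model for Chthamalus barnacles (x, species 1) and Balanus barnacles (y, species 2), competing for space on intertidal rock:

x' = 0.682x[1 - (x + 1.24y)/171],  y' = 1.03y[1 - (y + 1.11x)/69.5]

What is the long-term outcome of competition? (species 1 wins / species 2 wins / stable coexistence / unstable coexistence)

species 1 excludes species 2

Compare the nullcline intercepts: K1/α12 = 171/1.24 = 138 > K2 = 69.5; K2/α21 = 69.5/1.11 = 62.6 < K1 = 171.
Since the inequalities point opposite ways, species 1 can invade but species 2 cannot.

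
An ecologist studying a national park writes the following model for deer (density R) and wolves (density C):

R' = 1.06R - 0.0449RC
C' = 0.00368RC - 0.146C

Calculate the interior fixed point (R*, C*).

R* ≈ 39.7, C* ≈ 23.6

Set dC/dt = 0 with C > 0: 0.00368R - 0.146 = 0, so R* = 0.146/0.00368 = 39.7.
Set dR/dt = 0 with R > 0: 1.06 - 0.0449C = 0, so C* = 1.06/0.0449 = 23.6.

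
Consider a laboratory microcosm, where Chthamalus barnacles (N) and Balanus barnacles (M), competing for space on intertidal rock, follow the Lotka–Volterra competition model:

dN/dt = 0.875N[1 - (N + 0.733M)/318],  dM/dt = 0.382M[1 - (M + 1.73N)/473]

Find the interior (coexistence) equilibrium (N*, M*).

N* ≈ 107, M* ≈ 288

Setting both brackets to zero gives the nullclines N + 0.733M = 318 and 1.73N + M = 473.
Substituting M = 473 - 1.73N into the first: N(1 - 0.733·1.73) = 318 - 0.733·473.
So N* = -28.7/-0.268 = 107, and then M* = 473 - 1.73·107 = 288.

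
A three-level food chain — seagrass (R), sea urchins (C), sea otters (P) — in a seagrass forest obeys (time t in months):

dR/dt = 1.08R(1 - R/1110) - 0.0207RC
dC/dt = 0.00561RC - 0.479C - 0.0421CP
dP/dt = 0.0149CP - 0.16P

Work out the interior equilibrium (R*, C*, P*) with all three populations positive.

From dP/dt = 0: 0.0149C* = 0.16, so C* = 10.7.
From dR/dt = 0: 1.08(1 - R*/1110) = 0.0207·10.7, giving R* = 1110·(1 - 0.206) = 882.
From dC/dt = 0: 0.00561·882 - 0.479 = 0.0421P*, so P* = 4.47/0.0421 = 106.

R* ≈ 882, C* ≈ 10.7, P* ≈ 106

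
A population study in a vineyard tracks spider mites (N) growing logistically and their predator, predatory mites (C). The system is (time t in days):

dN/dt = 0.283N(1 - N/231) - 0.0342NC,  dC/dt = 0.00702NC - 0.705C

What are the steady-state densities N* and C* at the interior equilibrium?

From dC/dt = 0 with C > 0: 0.00702N* = 0.705, so N* = 100.
Substitute into dN/dt = 0: 0.283(1 - 100/231) = 0.0342C*.
The bracket is 0.565, giving C* = 0.16/0.0342 = 4.68.

N* ≈ 100, C* ≈ 4.68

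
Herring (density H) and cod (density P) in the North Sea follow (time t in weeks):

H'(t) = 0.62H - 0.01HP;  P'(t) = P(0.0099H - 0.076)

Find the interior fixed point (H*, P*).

H* ≈ 7.68, P* ≈ 62

Set dP/dt = 0 with P > 0: 0.0099H - 0.076 = 0, so H* = 0.076/0.0099 = 7.68.
Set dH/dt = 0 with H > 0: 0.62 - 0.01P = 0, so P* = 0.62/0.01 = 62.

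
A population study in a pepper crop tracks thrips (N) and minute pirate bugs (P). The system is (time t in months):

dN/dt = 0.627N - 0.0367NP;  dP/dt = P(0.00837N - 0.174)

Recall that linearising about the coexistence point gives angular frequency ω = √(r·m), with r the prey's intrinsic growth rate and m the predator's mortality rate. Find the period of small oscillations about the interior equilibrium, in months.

T ≈ 19 months

Here r = 0.627 and m = 0.174, so r·m = 0.109.
ω = √0.109 = 0.33 per month, hence T = 2π/ω ≈ 19 months.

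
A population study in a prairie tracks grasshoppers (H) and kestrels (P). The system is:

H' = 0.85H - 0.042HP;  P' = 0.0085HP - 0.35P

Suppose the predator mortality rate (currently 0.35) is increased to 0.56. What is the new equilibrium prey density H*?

At the interior fixed point, setting dP/dt = 0 with P > 0 fixes H* = (predator death rate)/(HP coefficient) — independent of the other coefficients.
With the change, H* = 0.56/0.0085 = 65.9; it rises from 41.2.

H* ≈ 65.9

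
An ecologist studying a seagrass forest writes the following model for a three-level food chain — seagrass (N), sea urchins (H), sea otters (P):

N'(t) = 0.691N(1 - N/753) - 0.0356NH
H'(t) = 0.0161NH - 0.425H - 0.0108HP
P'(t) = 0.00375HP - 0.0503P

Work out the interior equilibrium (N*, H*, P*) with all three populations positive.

From dP/dt = 0: 0.00375H* = 0.0503, so H* = 13.4.
From dN/dt = 0: 0.691(1 - N*/753) = 0.0356·13.4, giving N* = 753·(1 - 0.691) = 233.
From dH/dt = 0: 0.0161·233 - 0.425 = 0.0108P*, so P* = 3.32/0.0108 = 307.

N* ≈ 233, H* ≈ 13.4, P* ≈ 307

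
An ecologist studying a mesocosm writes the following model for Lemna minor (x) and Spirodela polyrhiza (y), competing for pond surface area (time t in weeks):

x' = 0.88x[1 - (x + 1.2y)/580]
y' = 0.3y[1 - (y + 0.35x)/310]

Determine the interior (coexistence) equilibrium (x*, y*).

x* ≈ 359, y* ≈ 184

Setting both brackets to zero gives the nullclines x + 1.2y = 580 and 0.35x + y = 310.
Substituting y = 310 - 0.35x into the first: x(1 - 1.2·0.35) = 580 - 1.2·310.
So x* = 208/0.58 = 359, and then y* = 310 - 0.35·359 = 184.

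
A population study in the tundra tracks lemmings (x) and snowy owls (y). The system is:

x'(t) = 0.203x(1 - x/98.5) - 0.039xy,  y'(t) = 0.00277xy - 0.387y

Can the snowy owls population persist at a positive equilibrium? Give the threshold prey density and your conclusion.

Threshold x = 140; K < 140, so no, the predator goes extinct.

The predator equation gives dy/dt > 0 only when x > 0.387/0.00277 = 140.
Without the predator, x → K = 98.5. Since 98.5 < 140, the predator cannot invade.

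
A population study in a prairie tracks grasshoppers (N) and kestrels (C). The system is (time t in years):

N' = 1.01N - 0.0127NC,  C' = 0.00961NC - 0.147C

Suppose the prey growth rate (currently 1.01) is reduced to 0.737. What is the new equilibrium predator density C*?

C* ≈ 58

At the interior fixed point, setting dN/dt = 0 with N > 0 fixes C* = (prey growth rate)/(NC coefficient) — independent of the other coefficients.
With the change, C* = 0.737/0.0127 = 58; it falls from 79.5.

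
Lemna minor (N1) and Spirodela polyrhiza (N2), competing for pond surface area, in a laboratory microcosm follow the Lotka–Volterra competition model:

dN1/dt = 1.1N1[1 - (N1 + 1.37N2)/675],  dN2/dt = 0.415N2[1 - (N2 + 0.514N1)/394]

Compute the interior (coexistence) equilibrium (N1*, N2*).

Setting both brackets to zero gives the nullclines N1 + 1.37N2 = 675 and 0.514N1 + N2 = 394.
Substituting N2 = 394 - 0.514N1 into the first: N1(1 - 1.37·0.514) = 675 - 1.37·394.
So N1* = 135/0.296 = 457, and then N2* = 394 - 0.514·457 = 159.

N1* ≈ 457, N2* ≈ 159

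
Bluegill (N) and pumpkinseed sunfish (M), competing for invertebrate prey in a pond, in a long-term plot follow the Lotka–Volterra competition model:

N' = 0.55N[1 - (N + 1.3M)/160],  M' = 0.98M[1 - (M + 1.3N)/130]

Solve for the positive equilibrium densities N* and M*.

Setting both brackets to zero gives the nullclines N + 1.3M = 160 and 1.3N + M = 130.
Substituting M = 130 - 1.3N into the first: N(1 - 1.3·1.3) = 160 - 1.3·130.
So N* = -9/-0.69 = 13, and then M* = 130 - 1.3·13 = 113.

N* ≈ 13, M* ≈ 113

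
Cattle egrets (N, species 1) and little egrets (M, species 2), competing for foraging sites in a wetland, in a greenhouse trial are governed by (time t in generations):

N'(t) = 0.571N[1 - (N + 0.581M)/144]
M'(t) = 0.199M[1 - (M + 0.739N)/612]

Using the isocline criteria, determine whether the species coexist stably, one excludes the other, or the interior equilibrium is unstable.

species 2 excludes species 1

Compare the nullcline intercepts: K1/α12 = 144/0.581 = 248 < K2 = 612; K2/α21 = 612/0.739 = 828 > K1 = 144.
Since the inequalities point opposite ways, species 2 can invade but species 1 cannot.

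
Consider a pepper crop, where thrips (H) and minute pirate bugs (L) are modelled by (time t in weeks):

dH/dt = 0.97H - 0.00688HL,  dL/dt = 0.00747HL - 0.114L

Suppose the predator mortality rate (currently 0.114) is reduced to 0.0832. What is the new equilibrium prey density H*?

At the interior fixed point, setting dL/dt = 0 with L > 0 fixes H* = (predator death rate)/(HL coefficient) — independent of the other coefficients.
With the change, H* = 0.0832/0.00747 = 11.1; it falls from 15.3.

H* ≈ 11.1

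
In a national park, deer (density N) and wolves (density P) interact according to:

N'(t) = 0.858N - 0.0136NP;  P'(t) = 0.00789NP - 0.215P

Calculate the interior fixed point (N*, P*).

Set dP/dt = 0 with P > 0: 0.00789N - 0.215 = 0, so N* = 0.215/0.00789 = 27.2.
Set dN/dt = 0 with N > 0: 0.858 - 0.0136P = 0, so P* = 0.858/0.0136 = 63.1.

N* ≈ 27.2, P* ≈ 63.1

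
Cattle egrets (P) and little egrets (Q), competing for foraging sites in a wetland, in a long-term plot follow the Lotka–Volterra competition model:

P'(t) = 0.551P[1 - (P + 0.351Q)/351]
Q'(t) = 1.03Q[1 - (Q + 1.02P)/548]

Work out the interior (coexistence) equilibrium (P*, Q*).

P* ≈ 247, Q* ≈ 296

Setting both brackets to zero gives the nullclines P + 0.351Q = 351 and 1.02P + Q = 548.
Substituting Q = 548 - 1.02P into the first: P(1 - 0.351·1.02) = 351 - 0.351·548.
So P* = 159/0.642 = 247, and then Q* = 548 - 1.02·247 = 296.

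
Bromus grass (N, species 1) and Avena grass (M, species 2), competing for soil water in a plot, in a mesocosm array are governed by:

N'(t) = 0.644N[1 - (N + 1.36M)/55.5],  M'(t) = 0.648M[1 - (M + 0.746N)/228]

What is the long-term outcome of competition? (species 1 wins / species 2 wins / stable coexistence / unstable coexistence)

species 2 excludes species 1

Compare the nullcline intercepts: K1/α12 = 55.5/1.36 = 40.8 < K2 = 228; K2/α21 = 228/0.746 = 306 > K1 = 55.5.
Since the inequalities point opposite ways, species 2 can invade but species 1 cannot.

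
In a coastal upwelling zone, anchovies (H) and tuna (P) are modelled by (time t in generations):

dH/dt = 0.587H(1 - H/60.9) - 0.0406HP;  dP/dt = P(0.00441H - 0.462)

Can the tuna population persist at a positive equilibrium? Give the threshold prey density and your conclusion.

Threshold H = 105; K < 105, so no, the predator goes extinct.

The predator equation gives dP/dt > 0 only when H > 0.462/0.00441 = 105.
Without the predator, H → K = 60.9. Since 60.9 < 105, the predator cannot invade.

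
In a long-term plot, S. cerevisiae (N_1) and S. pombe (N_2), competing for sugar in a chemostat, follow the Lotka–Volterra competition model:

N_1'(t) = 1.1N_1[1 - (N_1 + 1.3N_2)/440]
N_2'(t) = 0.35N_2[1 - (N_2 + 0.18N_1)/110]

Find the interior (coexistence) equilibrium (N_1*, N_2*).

Setting both brackets to zero gives the nullclines N_1 + 1.3N_2 = 440 and 0.18N_1 + N_2 = 110.
Substituting N_2 = 110 - 0.18N_1 into the first: N_1(1 - 1.3·0.18) = 440 - 1.3·110.
So N_1* = 297/0.766 = 388, and then N_2* = 110 - 0.18·388 = 40.2.

N_1* ≈ 388, N_2* ≈ 40.2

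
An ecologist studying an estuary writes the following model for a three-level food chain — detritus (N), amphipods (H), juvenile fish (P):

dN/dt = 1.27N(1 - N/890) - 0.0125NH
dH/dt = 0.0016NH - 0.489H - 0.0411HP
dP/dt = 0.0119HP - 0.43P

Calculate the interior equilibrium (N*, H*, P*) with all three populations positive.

N* ≈ 573, H* ≈ 36.1, P* ≈ 10.4

From dP/dt = 0: 0.0119H* = 0.43, so H* = 36.1.
From dN/dt = 0: 1.27(1 - N*/890) = 0.0125·36.1, giving N* = 890·(1 - 0.356) = 573.
From dH/dt = 0: 0.0016·573 - 0.489 = 0.0411P*, so P* = 0.429/0.0411 = 10.4.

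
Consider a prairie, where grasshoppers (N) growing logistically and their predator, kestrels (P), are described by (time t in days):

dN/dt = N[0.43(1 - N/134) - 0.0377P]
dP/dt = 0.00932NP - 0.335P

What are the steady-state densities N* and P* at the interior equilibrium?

N* ≈ 35.9, P* ≈ 8.35

From dP/dt = 0 with P > 0: 0.00932N* = 0.335, so N* = 35.9.
Substitute into dN/dt = 0: 0.43(1 - 35.9/134) = 0.0377P*.
The bracket is 0.732, giving P* = 0.315/0.0377 = 8.35.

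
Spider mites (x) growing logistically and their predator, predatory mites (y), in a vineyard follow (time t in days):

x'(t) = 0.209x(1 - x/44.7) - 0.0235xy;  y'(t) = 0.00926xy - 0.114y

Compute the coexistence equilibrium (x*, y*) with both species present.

From dy/dt = 0 with y > 0: 0.00926x* = 0.114, so x* = 12.3.
Substitute into dx/dt = 0: 0.209(1 - 12.3/44.7) = 0.0235y*.
The bracket is 0.725, giving y* = 0.151/0.0235 = 6.44.

x* ≈ 12.3, y* ≈ 6.44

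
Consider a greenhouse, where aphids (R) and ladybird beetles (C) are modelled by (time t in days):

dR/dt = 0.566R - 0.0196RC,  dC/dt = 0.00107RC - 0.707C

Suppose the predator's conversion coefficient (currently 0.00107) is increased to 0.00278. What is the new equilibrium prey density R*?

R* ≈ 254

At the interior fixed point, setting dC/dt = 0 with C > 0 fixes R* = (predator death rate)/(RC coefficient) — independent of the other coefficients.
With the change, R* = 0.707/0.00278 = 254; it falls from 661.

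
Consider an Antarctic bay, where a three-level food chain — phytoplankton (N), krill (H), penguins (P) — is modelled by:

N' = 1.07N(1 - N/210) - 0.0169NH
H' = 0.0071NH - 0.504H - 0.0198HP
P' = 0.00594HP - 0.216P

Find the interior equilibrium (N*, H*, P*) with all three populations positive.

From dP/dt = 0: 0.00594H* = 0.216, so H* = 36.4.
From dN/dt = 0: 1.07(1 - N*/210) = 0.0169·36.4, giving N* = 210·(1 - 0.574) = 89.4.
From dH/dt = 0: 0.0071·89.4 - 0.504 = 0.0198P*, so P* = 0.131/0.0198 = 6.6.

N* ≈ 89.4, H* ≈ 36.4, P* ≈ 6.6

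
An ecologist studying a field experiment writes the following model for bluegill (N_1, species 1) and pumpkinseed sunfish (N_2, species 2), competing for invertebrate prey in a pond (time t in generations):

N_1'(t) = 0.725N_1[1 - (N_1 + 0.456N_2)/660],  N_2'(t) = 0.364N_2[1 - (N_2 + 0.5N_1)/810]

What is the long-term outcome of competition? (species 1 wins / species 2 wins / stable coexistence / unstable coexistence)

stable coexistence

Compare the nullcline intercepts: K1/α12 = 660/0.456 = 1450 > K2 = 810; K2/α21 = 810/0.5 = 1620 > K1 = 660.
Since both inequalities hold, each species can invade when rare, so the interior equilibrium is stable.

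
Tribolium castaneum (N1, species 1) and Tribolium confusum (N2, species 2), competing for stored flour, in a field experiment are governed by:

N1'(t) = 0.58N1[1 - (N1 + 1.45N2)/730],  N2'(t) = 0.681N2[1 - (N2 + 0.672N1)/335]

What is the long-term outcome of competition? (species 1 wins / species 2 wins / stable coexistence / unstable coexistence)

species 1 excludes species 2

Compare the nullcline intercepts: K1/α12 = 730/1.45 = 503 > K2 = 335; K2/α21 = 335/0.672 = 499 < K1 = 730.
Since the inequalities point opposite ways, species 1 can invade but species 2 cannot.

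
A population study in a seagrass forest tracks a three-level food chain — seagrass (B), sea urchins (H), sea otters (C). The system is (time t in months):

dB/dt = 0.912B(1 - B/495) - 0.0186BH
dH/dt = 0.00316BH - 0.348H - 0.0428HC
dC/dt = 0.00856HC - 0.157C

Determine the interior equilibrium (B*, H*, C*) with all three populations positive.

B* ≈ 310, H* ≈ 18.3, C* ≈ 14.7

From dC/dt = 0: 0.00856H* = 0.157, so H* = 18.3.
From dB/dt = 0: 0.912(1 - B*/495) = 0.0186·18.3, giving B* = 495·(1 - 0.374) = 310.
From dH/dt = 0: 0.00316·310 - 0.348 = 0.0428C*, so C* = 0.631/0.0428 = 14.7.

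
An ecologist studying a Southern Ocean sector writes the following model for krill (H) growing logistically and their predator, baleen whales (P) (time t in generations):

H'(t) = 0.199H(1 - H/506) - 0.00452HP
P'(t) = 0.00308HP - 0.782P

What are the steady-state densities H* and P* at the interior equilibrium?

H* ≈ 254, P* ≈ 21.9

From dP/dt = 0 with P > 0: 0.00308H* = 0.782, so H* = 254.
Substitute into dH/dt = 0: 0.199(1 - 254/506) = 0.00452P*.
The bracket is 0.498, giving P* = 0.0991/0.00452 = 21.9.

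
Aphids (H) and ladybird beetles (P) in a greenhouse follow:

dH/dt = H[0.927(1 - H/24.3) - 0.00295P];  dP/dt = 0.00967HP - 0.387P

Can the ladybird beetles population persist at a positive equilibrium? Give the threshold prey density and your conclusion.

The predator equation gives dP/dt > 0 only when H > 0.387/0.00967 = 40.
Without the predator, H → K = 24.3. Since 24.3 < 40, the predator cannot invade.

Threshold H = 40; K < 40, so no, the predator goes extinct.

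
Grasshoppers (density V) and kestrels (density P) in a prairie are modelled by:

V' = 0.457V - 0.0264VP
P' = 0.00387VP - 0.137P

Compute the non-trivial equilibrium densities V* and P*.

Set dP/dt = 0 with P > 0: 0.00387V - 0.137 = 0, so V* = 0.137/0.00387 = 35.4.
Set dV/dt = 0 with V > 0: 0.457 - 0.0264P = 0, so P* = 0.457/0.0264 = 17.3.

V* ≈ 35.4, P* ≈ 17.3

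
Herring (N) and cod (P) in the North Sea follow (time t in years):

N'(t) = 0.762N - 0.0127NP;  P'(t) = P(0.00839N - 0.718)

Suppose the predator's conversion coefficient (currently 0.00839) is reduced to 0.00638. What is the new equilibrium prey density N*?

At the interior fixed point, setting dP/dt = 0 with P > 0 fixes N* = (predator death rate)/(NP coefficient) — independent of the other coefficients.
With the change, N* = 0.718/0.00638 = 113; it rises from 85.6.

N* ≈ 113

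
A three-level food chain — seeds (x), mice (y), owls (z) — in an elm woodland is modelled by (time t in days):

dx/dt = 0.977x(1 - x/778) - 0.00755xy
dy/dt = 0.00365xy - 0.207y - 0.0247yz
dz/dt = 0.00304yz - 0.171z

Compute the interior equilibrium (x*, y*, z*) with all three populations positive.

From dz/dt = 0: 0.00304y* = 0.171, so y* = 56.2.
From dx/dt = 0: 0.977(1 - x*/778) = 0.00755·56.2, giving x* = 778·(1 - 0.435) = 440.
From dy/dt = 0: 0.00365·440 - 0.207 = 0.0247z*, so z* = 1.4/0.0247 = 56.6.

x* ≈ 440, y* ≈ 56.2, z* ≈ 56.6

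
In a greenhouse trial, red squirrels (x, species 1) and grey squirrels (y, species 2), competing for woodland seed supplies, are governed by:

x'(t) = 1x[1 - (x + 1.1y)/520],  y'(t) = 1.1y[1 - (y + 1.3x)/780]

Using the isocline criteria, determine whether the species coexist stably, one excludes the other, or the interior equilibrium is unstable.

Compare the nullcline intercepts: K1/α12 = 520/1.1 = 473 < K2 = 780; K2/α21 = 780/1.3 = 600 > K1 = 520.
Since the inequalities point opposite ways, species 2 can invade but species 1 cannot.

species 2 excludes species 1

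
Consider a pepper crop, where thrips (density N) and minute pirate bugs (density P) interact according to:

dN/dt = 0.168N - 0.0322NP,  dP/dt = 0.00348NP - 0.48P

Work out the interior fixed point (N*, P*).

N* ≈ 138, P* ≈ 5.22

Set dP/dt = 0 with P > 0: 0.00348N - 0.48 = 0, so N* = 0.48/0.00348 = 138.
Set dN/dt = 0 with N > 0: 0.168 - 0.0322P = 0, so P* = 0.168/0.0322 = 5.22.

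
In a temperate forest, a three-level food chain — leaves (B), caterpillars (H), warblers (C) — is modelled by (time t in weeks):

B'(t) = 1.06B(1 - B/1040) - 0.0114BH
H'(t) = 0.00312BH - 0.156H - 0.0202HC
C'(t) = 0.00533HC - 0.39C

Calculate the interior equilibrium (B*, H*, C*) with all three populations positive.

B* ≈ 222, H* ≈ 73.2, C* ≈ 26.5

From dC/dt = 0: 0.00533H* = 0.39, so H* = 73.2.
From dB/dt = 0: 1.06(1 - B*/1040) = 0.0114·73.2, giving B* = 1040·(1 - 0.787) = 222.
From dH/dt = 0: 0.00312·222 - 0.156 = 0.0202C*, so C* = 0.535/0.0202 = 26.5.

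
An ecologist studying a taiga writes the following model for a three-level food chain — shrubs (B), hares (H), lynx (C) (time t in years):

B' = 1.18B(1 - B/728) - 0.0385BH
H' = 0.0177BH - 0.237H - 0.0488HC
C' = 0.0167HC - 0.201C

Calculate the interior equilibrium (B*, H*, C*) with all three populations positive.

From dC/dt = 0: 0.0167H* = 0.201, so H* = 12.
From dB/dt = 0: 1.18(1 - B*/728) = 0.0385·12, giving B* = 728·(1 - 0.393) = 442.
From dH/dt = 0: 0.0177·442 - 0.237 = 0.0488C*, so C* = 7.59/0.0488 = 156.

B* ≈ 442, H* ≈ 12, C* ≈ 156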